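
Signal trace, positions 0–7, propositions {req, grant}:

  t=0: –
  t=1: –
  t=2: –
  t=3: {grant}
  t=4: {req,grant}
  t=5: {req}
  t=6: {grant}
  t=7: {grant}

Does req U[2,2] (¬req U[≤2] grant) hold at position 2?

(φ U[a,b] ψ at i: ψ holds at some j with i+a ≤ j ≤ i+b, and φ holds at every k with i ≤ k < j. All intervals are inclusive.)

No

Need some j in [4,4] with (¬req U[≤2] grant), and req at every k in [2,j-1].
  j=4: (¬req U[≤2] grant) holds, but req fails at k=2 → not this j.
No j in the window works → until fails.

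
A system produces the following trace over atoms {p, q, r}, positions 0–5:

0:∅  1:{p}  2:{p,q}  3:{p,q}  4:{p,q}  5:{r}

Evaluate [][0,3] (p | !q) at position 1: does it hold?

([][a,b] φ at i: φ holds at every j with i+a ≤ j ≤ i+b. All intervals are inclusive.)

Check (p | !q) at every j in [1,4]:
  j=1: true
  j=2: true
  j=3: true
  j=4: true
All positions satisfy it → formula holds.

Yes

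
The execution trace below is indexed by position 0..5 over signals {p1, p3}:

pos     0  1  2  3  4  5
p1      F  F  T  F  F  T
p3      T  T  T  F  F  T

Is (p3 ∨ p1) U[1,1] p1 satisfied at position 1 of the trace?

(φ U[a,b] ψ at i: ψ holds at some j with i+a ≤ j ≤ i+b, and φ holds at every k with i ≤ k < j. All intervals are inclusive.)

Need some j in [2,2] with p1, and (p3 ∨ p1) at every k in [1,j-1].
  j=2: p1 holds; (p3 ∨ p1) holds at every k in [1,1] → satisfied.

True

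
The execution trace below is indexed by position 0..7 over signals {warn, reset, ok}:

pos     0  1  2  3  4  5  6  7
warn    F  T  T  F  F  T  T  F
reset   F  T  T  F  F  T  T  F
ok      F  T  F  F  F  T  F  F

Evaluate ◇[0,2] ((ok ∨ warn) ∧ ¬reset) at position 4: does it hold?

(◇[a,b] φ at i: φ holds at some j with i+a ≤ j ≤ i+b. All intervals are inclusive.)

Does not hold

Check ((ok ∨ warn) ∧ ¬reset) at each j in [4,6]:
  j=4: false
  j=5: false
  j=6: false
No position in the window satisfies it → formula fails.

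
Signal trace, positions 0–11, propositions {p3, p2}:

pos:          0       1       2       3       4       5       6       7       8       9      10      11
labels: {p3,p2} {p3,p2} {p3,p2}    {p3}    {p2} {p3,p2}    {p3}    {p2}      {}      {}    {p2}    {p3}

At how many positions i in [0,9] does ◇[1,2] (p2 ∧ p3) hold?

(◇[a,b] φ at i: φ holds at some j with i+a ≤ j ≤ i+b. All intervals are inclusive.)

4

Evaluate at each i in [0,9]:
  i=0: ✓ (witness j=1)
  i=1: ✓ (witness j=2)
  i=2: ✗ (none in [3,4])
  i=3: ✓ (witness j=5)
  i=4: ✓ (witness j=5)
  i=5: ✗ (none in [6,7])
  i=6: ✗ (none in [7,8])
  i=7: ✗ (none in [8,9])
  i=8: ✗ (none in [9,10])
  i=9: ✗ (none in [10,11])
Positions where it holds: {0, 1, 3, 4} → 4.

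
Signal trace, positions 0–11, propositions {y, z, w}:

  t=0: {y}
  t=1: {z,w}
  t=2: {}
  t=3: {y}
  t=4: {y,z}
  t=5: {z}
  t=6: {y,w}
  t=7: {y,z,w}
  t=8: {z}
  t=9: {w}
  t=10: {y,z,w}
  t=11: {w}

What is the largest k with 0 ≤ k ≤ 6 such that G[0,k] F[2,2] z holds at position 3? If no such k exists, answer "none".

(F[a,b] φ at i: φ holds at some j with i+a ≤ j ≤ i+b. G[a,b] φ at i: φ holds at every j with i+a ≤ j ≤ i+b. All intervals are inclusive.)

0

F[2,2] z must hold from j=3 onward; find where it first fails.
  j=3: holds
  j=4: fails
Holds on [3,3], so largest k = 0.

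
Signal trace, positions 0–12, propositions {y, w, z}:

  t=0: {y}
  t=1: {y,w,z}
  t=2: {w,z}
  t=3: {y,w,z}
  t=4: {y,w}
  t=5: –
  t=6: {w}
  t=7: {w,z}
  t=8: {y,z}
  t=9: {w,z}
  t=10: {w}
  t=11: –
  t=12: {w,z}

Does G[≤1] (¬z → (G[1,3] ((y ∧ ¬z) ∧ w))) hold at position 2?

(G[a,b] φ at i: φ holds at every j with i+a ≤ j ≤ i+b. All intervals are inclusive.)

Holds

Check (¬z → (G[1,3] ((y ∧ ¬z) ∧ w))) at every j in [2,3]:
  j=2: antecedent false → ✓
  j=3: antecedent false → ✓
All positions satisfy it → formula holds.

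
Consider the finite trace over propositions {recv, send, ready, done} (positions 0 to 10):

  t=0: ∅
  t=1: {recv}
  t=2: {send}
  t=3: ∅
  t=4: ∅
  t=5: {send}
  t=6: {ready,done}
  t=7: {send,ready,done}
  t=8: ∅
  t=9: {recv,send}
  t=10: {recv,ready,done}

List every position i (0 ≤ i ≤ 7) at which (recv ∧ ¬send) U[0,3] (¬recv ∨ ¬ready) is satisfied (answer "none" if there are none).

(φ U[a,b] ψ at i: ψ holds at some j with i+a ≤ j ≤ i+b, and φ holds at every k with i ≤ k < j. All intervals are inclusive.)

0, 1, 2, 3, 4, 5, 6, 7

Evaluate at each i in [0,7]:
  i=0: ✓ (rhs at j=0)
  i=1: ✓ (rhs at j=1)
  i=2: ✓ (rhs at j=2)
  i=3: ✓ (rhs at j=3)
  i=4: ✓ (rhs at j=4)
  i=5: ✓ (rhs at j=5)
  i=6: ✓ (rhs at j=6)
  i=7: ✓ (rhs at j=7)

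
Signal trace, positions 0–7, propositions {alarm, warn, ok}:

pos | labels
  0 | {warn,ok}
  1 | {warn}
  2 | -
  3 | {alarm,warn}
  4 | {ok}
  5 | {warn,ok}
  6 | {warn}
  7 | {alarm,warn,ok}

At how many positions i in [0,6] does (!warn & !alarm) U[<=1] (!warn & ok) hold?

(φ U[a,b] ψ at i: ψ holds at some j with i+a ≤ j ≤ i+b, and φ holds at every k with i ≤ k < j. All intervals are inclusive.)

Evaluate at each i in [0,6]:
  i=0: ✗ (no rhs in [0,1])
  i=1: ✗ (no rhs in [1,2])
  i=2: ✗ (no rhs in [2,3])
  i=3: ✗ (lhs fails at k=3 before rhs at j=4)
  i=4: ✓ (rhs at j=4)
  i=5: ✗ (no rhs in [5,6])
  i=6: ✗ (no rhs in [6,7])
Positions where it holds: {4} → 1.

1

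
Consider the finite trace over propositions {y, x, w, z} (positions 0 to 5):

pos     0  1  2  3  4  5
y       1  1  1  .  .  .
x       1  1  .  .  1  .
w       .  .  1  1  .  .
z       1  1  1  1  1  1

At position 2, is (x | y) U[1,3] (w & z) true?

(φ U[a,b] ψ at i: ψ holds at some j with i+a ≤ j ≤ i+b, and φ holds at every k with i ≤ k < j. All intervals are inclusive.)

Holds

Need some j in [3,5] with (w & z), and (x | y) at every k in [2,j-1].
  j=3: (w & z) holds; (x | y) holds at every k in [2,2] → satisfied.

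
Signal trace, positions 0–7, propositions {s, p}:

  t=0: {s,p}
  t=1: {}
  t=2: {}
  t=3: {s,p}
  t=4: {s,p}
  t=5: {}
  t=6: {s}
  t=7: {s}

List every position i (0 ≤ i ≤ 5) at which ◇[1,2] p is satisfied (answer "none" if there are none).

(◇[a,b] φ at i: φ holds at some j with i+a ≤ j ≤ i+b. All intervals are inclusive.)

Evaluate at each i in [0,5]:
  i=0: ✗ (none in [1,2])
  i=1: ✓ (witness j=3)
  i=2: ✓ (witness j=3)
  i=3: ✓ (witness j=4)
  i=4: ✗ (none in [5,6])
  i=5: ✗ (none in [6,7])

1, 2, 3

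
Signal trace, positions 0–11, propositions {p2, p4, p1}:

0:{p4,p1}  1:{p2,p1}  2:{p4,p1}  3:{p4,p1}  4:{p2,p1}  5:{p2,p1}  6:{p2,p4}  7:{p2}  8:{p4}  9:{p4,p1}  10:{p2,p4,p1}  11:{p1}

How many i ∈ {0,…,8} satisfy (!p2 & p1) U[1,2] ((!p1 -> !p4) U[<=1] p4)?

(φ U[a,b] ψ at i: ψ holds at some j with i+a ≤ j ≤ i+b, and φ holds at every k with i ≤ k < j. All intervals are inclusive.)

Evaluate at each i in [0,8]:
  i=0: ✓ (rhs at j=1; lhs holds on [0,0])
  i=1: ✗ (lhs fails at k=1 before rhs at j=2)
  i=2: ✓ (rhs at j=3; lhs holds on [2,2])
  i=3: ✗ (lhs fails at k=4 before rhs at j=5)
  i=4: ✗ (lhs fails at k=4 before rhs at j=5)
  i=5: ✗ (lhs fails at k=5 before rhs at j=6)
  i=6: ✗ (lhs fails at k=6 before rhs at j=7)
  i=7: ✗ (lhs fails at k=7 before rhs at j=8)
  i=8: ✗ (lhs fails at k=8 before rhs at j=9)
Positions where it holds: {0, 2} → 2.

2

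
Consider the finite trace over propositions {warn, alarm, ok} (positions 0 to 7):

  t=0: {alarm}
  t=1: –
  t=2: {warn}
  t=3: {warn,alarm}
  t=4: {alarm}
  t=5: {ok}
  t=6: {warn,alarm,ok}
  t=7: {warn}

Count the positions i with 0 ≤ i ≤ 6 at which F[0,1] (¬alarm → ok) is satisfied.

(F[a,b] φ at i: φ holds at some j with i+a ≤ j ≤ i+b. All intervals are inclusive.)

Evaluate at each i in [0,6]:
  i=0: ✓ (witness j=0)
  i=1: ✗ (none in [1,2])
  i=2: ✓ (witness j=3)
  i=3: ✓ (witness j=3)
  i=4: ✓ (witness j=4)
  i=5: ✓ (witness j=5)
  i=6: ✓ (witness j=6)
Positions where it holds: {0, 2, 3, 4, 5, 6} → 6.

6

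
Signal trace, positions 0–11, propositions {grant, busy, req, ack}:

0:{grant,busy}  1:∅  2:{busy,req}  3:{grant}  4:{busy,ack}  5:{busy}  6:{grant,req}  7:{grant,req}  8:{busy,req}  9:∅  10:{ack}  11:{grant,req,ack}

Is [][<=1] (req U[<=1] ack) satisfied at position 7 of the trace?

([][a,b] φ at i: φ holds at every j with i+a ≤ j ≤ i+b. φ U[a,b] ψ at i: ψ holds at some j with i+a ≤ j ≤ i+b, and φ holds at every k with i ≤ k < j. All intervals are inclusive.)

False

Check (req U[<=1] ack) at every j in [7,8]:
  j=7: fails
  j=8: fails
Fails at j=7 → formula fails.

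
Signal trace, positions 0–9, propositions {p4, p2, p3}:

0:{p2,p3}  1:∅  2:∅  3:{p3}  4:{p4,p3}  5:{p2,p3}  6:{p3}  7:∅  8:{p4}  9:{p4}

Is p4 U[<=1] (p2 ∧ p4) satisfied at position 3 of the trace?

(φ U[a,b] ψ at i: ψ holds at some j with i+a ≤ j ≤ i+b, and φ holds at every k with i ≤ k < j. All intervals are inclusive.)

False

Need some j in [3,4] with (p2 ∧ p4), and p4 at every k in [3,j-1].
  j=3: (p2 ∧ p4) false.
  j=4: (p2 ∧ p4) false.
No j in the window works → until fails.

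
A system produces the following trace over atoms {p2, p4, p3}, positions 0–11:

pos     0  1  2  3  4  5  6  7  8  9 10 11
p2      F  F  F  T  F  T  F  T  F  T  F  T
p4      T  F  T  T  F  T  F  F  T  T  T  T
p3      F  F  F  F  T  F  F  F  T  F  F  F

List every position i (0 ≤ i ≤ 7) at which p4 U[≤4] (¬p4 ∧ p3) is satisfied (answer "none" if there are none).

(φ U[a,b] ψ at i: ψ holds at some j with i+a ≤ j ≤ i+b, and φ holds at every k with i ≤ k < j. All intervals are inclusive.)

Evaluate at each i in [0,7]:
  i=0: ✗ (lhs fails at k=1 before rhs at j=4)
  i=1: ✗ (lhs fails at k=1 before rhs at j=4)
  i=2: ✓ (rhs at j=4; lhs holds on [2,3])
  i=3: ✓ (rhs at j=4; lhs holds on [3,3])
  i=4: ✓ (rhs at j=4)
  i=5: ✗ (no rhs in [5,9])
  i=6: ✗ (no rhs in [6,10])
  i=7: ✗ (no rhs in [7,11])

2, 3, 4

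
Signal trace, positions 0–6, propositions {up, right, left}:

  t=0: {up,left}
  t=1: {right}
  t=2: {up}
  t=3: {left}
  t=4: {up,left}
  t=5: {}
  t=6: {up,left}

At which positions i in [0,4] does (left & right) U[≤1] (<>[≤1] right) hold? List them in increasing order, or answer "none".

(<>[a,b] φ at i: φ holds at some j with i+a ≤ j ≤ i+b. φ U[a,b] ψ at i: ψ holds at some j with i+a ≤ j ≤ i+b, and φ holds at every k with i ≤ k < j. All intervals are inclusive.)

Evaluate at each i in [0,4]:
  i=0: ✓ (rhs at j=0)
  i=1: ✓ (rhs at j=1)
  i=2: ✗ (no rhs in [2,3])
  i=3: ✗ (no rhs in [3,4])
  i=4: ✗ (no rhs in [4,5])

0, 1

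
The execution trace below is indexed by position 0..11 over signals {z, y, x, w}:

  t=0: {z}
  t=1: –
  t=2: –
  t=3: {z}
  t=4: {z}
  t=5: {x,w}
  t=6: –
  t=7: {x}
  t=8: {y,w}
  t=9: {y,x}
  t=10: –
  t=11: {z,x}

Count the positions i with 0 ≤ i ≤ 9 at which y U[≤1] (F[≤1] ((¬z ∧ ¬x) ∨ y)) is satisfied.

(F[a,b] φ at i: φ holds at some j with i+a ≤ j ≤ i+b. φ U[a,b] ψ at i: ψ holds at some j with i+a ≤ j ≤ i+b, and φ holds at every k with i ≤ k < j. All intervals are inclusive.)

8

Evaluate at each i in [0,9]:
  i=0: ✓ (rhs at j=0)
  i=1: ✓ (rhs at j=1)
  i=2: ✓ (rhs at j=2)
  i=3: ✗ (no rhs in [3,4])
  i=4: ✗ (lhs fails at k=4 before rhs at j=5)
  i=5: ✓ (rhs at j=5)
  i=6: ✓ (rhs at j=6)
  i=7: ✓ (rhs at j=7)
  i=8: ✓ (rhs at j=8)
  i=9: ✓ (rhs at j=9)
Positions where it holds: {0, 1, 2, 5, 6, 7, 8, 9} → 8.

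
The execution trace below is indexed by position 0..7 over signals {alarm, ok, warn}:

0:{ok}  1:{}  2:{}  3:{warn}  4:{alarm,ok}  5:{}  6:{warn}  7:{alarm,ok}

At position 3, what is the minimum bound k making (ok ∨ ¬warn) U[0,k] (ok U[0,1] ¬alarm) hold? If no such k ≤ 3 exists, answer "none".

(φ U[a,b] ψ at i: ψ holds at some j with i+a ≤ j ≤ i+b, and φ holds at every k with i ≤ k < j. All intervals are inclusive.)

Need earliest j ≥ 3 with (ok U[0,1] ¬alarm), and (ok ∨ ¬warn) at every k in [3,j-1].
  j=3: rhs holds (empty prefix). k = 0.

0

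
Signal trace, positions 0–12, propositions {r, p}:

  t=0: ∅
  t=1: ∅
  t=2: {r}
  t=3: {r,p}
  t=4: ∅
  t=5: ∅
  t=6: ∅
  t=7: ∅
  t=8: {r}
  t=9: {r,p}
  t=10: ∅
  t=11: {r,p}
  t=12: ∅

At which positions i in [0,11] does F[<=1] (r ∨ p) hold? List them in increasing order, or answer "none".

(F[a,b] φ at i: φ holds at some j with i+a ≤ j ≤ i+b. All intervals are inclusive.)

Evaluate at each i in [0,11]:
  i=0: ✗ (none in [0,1])
  i=1: ✓ (witness j=2)
  i=2: ✓ (witness j=2)
  i=3: ✓ (witness j=3)
  i=4: ✗ (none in [4,5])
  i=5: ✗ (none in [5,6])
  i=6: ✗ (none in [6,7])
  i=7: ✓ (witness j=8)
  i=8: ✓ (witness j=8)
  i=9: ✓ (witness j=9)
  i=10: ✓ (witness j=11)
  i=11: ✓ (witness j=11)

1, 2, 3, 7, 8, 9, 10, 11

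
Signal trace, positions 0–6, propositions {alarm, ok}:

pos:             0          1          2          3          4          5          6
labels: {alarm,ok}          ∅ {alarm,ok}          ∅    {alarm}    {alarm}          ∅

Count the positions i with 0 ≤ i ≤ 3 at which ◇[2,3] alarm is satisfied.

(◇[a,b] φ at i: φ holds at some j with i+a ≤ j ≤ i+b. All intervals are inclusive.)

4

Evaluate at each i in [0,3]:
  i=0: ✓ (witness j=2)
  i=1: ✓ (witness j=4)
  i=2: ✓ (witness j=4)
  i=3: ✓ (witness j=5)
Positions where it holds: {0, 1, 2, 3} → 4.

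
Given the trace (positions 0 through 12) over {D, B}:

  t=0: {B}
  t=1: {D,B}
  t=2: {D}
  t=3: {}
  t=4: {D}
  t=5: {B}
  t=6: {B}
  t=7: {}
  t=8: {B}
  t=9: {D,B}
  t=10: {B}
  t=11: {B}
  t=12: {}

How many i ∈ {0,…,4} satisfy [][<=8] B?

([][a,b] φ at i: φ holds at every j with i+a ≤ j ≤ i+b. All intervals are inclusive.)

0

Evaluate at each i in [0,4]:
  i=0: ✗ (fails at j=2)
  i=1: ✗ (fails at j=2)
  i=2: ✗ (fails at j=2)
  i=3: ✗ (fails at j=3)
  i=4: ✗ (fails at j=4)
Positions where it holds: {} → 0.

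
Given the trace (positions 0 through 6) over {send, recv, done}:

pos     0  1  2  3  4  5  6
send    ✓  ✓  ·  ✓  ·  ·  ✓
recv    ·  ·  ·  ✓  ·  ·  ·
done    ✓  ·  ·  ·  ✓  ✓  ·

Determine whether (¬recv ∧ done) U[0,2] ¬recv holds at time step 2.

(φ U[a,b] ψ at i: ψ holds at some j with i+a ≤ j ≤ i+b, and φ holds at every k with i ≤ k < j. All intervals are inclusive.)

Need some j in [2,4] with ¬recv, and (¬recv ∧ done) at every k in [2,j-1].
  j=2: ¬recv holds; no prefix to check → satisfied.

True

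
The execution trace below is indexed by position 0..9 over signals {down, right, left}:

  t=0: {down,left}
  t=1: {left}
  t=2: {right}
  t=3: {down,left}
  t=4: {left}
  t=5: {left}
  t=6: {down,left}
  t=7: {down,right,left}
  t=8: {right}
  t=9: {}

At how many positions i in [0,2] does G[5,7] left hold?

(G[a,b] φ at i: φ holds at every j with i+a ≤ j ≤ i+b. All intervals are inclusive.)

1

Evaluate at each i in [0,2]:
  i=0: ✓ (all of [5,7])
  i=1: ✗ (fails at j=8)
  i=2: ✗ (fails at j=8)
Positions where it holds: {0} → 1.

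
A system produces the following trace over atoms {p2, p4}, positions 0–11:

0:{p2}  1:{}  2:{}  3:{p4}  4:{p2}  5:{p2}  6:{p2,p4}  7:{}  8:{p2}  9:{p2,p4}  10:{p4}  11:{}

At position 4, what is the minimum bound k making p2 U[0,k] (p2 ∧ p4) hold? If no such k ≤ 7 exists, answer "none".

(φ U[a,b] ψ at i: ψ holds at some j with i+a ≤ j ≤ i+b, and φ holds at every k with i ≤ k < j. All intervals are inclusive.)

2

Need earliest j ≥ 4 with (p2 ∧ p4), and p2 at every k in [4,j-1].
  j=4: rhs fails.
  j=5: rhs fails.
  j=6: rhs holds; lhs holds on [4,5]. k = 2.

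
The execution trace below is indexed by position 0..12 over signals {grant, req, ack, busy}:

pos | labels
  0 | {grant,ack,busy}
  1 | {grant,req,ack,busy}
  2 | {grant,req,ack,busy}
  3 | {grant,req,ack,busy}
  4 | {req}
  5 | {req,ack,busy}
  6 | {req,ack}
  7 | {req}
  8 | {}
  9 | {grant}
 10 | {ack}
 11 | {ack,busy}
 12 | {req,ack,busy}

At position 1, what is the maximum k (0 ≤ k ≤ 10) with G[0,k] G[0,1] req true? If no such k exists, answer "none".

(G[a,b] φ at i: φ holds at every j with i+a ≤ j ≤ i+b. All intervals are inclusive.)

G[0,1] req must hold from j=1 onward; find where it first fails.
  j=1: holds
  j=2: holds
  j=3: holds
  j=4: holds
  j=5: holds
  j=6: holds
  j=7: fails
Holds on [1,6], so largest k = 5.

5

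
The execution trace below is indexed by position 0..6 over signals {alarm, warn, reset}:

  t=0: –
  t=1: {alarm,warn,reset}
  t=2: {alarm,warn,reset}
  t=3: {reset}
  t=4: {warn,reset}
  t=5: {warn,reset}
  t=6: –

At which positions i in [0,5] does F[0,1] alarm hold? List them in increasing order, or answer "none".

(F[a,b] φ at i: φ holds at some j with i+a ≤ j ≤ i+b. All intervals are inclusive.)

0, 1, 2

Evaluate at each i in [0,5]:
  i=0: ✓ (witness j=1)
  i=1: ✓ (witness j=1)
  i=2: ✓ (witness j=2)
  i=3: ✗ (none in [3,4])
  i=4: ✗ (none in [4,5])
  i=5: ✗ (none in [5,6])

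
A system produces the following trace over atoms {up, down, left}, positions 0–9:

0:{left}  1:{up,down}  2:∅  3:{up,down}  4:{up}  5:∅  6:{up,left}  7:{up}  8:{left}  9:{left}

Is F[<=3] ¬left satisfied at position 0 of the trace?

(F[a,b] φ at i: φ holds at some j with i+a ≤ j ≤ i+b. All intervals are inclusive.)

Check ¬left at each j in [0,3]:
  j=0: false
  j=1: true
  j=2: true
  j=3: true
Found at j=1 → formula holds.

Holds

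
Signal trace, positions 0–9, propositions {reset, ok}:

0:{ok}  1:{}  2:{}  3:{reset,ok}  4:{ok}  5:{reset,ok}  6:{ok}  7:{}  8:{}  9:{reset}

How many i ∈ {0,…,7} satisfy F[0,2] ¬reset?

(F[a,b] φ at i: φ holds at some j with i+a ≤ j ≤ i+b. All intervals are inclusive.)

Evaluate at each i in [0,7]:
  i=0: ✓ (witness j=0)
  i=1: ✓ (witness j=1)
  i=2: ✓ (witness j=2)
  i=3: ✓ (witness j=4)
  i=4: ✓ (witness j=4)
  i=5: ✓ (witness j=6)
  i=6: ✓ (witness j=6)
  i=7: ✓ (witness j=7)
Positions where it holds: {0, 1, 2, 3, 4, 5, 6, 7} → 8.

8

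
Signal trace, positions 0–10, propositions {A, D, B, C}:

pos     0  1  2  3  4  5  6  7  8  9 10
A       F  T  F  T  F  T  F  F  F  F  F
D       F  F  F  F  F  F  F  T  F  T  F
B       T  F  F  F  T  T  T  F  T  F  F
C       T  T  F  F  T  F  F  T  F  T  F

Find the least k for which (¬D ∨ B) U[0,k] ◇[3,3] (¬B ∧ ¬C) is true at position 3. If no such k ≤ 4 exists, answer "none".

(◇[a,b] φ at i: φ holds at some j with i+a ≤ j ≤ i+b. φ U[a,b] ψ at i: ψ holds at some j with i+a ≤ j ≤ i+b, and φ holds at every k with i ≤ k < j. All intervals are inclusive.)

Need earliest j ≥ 3 with ◇[3,3] (¬B ∧ ¬C), and (¬D ∨ B) at every k in [3,j-1].
  j=3: rhs fails.
  j=4: rhs fails.
  j=5: rhs fails.
  j=6: rhs fails.
  j=7: rhs holds; lhs holds on [3,6]. k = 4.

4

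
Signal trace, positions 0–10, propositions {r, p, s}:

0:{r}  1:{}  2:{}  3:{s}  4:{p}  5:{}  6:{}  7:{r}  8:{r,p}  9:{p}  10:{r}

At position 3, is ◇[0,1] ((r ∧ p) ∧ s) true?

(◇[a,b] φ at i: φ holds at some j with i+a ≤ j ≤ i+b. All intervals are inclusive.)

False

Check ((r ∧ p) ∧ s) at each j in [3,4]:
  j=3: false
  j=4: false
No position in the window satisfies it → formula fails.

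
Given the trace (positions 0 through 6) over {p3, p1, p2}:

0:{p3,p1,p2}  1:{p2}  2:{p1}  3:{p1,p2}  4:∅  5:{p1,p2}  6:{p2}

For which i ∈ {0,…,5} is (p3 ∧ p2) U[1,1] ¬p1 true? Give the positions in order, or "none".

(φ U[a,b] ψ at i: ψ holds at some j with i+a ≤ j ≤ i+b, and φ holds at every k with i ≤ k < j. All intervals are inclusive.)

Evaluate at each i in [0,5]:
  i=0: ✓ (rhs at j=1; lhs holds on [0,0])
  i=1: ✗ (no rhs in [2,2])
  i=2: ✗ (no rhs in [3,3])
  i=3: ✗ (lhs fails at k=3 before rhs at j=4)
  i=4: ✗ (no rhs in [5,5])
  i=5: ✗ (lhs fails at k=5 before rhs at j=6)

0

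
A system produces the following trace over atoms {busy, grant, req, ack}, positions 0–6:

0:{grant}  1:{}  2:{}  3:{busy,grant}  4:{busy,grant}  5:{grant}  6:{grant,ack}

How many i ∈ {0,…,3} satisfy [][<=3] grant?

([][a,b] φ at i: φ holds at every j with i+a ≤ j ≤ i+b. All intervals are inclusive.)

Evaluate at each i in [0,3]:
  i=0: ✗ (fails at j=1)
  i=1: ✗ (fails at j=1)
  i=2: ✗ (fails at j=2)
  i=3: ✓ (all of [3,6])
Positions where it holds: {3} → 1.

1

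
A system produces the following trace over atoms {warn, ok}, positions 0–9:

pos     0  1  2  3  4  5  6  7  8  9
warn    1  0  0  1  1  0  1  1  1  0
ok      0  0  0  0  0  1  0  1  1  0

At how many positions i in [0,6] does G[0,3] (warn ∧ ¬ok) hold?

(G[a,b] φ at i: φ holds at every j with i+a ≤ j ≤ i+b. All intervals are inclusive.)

Evaluate at each i in [0,6]:
  i=0: ✗ (fails at j=1)
  i=1: ✗ (fails at j=1)
  i=2: ✗ (fails at j=2)
  i=3: ✗ (fails at j=5)
  i=4: ✗ (fails at j=5)
  i=5: ✗ (fails at j=5)
  i=6: ✗ (fails at j=7)
Positions where it holds: {} → 0.

0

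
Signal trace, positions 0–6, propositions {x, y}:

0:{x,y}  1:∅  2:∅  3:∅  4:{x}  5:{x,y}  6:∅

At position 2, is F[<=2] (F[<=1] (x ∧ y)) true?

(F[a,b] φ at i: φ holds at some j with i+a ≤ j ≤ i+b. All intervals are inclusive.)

Check F[<=1] (x ∧ y) at each j in [2,4]:
  j=2: fails (none in [2,3])
  j=3: fails (none in [3,4])
  j=4: holds (witness at 5)
Found at j=4 → formula holds.

Holds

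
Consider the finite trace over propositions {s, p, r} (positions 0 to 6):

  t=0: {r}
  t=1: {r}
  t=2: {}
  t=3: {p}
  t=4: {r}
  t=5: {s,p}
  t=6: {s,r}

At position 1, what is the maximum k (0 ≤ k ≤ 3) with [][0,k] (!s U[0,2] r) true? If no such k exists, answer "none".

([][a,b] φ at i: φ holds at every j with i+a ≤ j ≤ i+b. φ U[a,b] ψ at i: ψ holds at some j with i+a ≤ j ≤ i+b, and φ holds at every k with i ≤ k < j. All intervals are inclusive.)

(!s U[0,2] r) must hold from j=1 onward; find where it first fails.
  j=1: holds
  j=2: holds
  j=3: holds
  j=4: holds
Holds through j=4; largest k = 3.

3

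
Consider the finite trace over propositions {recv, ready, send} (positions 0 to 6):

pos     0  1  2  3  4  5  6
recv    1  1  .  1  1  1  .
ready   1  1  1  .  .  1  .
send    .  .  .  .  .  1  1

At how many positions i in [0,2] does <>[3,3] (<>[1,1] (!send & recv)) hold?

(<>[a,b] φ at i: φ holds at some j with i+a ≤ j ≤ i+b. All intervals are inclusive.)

Evaluate at each i in [0,2]:
  i=0: ✓ (witness j=3)
  i=1: ✗ (none in [4,4])
  i=2: ✗ (none in [5,5])
Positions where it holds: {0} → 1.

1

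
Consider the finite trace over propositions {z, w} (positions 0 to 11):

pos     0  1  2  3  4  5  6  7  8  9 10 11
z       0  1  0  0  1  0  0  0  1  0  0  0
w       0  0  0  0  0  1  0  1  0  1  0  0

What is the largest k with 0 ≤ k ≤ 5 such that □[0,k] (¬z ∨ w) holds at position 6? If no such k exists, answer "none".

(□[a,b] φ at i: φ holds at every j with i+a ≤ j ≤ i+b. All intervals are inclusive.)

(¬z ∨ w) must hold from j=6 onward; find where it first fails.
  j=6: holds
  j=7: holds
  j=8: fails
Holds on [6,7], so largest k = 1.

1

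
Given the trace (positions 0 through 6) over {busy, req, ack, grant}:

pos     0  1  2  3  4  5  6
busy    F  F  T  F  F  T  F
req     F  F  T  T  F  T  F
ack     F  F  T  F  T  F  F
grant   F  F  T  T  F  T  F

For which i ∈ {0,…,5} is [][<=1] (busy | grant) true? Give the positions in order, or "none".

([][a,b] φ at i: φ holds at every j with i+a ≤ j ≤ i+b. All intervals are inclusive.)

Evaluate at each i in [0,5]:
  i=0: ✗ (fails at j=0)
  i=1: ✗ (fails at j=1)
  i=2: ✓ (all of [2,3])
  i=3: ✗ (fails at j=4)
  i=4: ✗ (fails at j=4)
  i=5: ✗ (fails at j=6)

2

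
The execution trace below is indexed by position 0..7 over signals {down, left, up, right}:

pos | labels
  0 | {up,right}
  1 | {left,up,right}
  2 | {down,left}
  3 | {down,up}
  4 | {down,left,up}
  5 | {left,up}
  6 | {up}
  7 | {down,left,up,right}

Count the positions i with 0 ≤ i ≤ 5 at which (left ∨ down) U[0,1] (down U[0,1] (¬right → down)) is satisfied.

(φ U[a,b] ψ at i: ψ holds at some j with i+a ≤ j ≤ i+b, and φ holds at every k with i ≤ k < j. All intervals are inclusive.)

5

Evaluate at each i in [0,5]:
  i=0: ✓ (rhs at j=0)
  i=1: ✓ (rhs at j=1)
  i=2: ✓ (rhs at j=2)
  i=3: ✓ (rhs at j=3)
  i=4: ✓ (rhs at j=4)
  i=5: ✗ (no rhs in [5,6])
Positions where it holds: {0, 1, 2, 3, 4} → 5.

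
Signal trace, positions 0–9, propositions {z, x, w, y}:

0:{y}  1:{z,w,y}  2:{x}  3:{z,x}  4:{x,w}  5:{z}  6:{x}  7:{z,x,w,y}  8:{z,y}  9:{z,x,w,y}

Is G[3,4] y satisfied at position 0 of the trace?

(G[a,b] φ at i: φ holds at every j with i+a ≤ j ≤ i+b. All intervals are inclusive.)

Does not hold

Check y at every j in [3,4]:
  j=3: false
  j=4: false
Fails at j=3 → formula fails.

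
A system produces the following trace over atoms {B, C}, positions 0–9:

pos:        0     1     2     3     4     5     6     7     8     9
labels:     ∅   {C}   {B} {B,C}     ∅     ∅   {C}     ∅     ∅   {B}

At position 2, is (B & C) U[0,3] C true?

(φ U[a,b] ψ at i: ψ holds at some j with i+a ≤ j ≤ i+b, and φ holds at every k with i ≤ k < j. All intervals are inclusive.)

Does not hold

Need some j in [2,5] with C, and (B & C) at every k in [2,j-1].
  j=2: C false.
  j=3: C holds, but (B & C) fails at k=2 → not this j.
  j=4: C false.
  j=5: C false.
No j in the window works → until fails.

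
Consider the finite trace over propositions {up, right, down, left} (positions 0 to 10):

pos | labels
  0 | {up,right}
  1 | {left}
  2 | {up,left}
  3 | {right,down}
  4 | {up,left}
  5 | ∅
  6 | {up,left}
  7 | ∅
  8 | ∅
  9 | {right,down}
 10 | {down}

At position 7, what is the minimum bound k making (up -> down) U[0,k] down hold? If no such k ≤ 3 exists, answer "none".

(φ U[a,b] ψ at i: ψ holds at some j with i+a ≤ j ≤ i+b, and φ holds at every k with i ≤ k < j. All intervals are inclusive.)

2

Need earliest j ≥ 7 with down, and (up -> down) at every k in [7,j-1].
  j=7: rhs fails.
  j=8: rhs fails.
  j=9: rhs holds; lhs holds on [7,8]. k = 2.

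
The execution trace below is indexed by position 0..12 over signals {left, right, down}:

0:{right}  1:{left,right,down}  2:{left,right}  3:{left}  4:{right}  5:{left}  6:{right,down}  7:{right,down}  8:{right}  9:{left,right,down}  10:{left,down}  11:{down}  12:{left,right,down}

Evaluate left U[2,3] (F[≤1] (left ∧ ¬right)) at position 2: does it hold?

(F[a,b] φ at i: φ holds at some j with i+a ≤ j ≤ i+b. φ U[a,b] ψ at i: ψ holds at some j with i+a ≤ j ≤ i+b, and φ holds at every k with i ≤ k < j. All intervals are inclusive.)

Need some j in [4,5] with F[≤1] (left ∧ ¬right), and left at every k in [2,j-1].
  j=4: F[≤1] (left ∧ ¬right) holds; left holds at every k in [2,3] → satisfied.

True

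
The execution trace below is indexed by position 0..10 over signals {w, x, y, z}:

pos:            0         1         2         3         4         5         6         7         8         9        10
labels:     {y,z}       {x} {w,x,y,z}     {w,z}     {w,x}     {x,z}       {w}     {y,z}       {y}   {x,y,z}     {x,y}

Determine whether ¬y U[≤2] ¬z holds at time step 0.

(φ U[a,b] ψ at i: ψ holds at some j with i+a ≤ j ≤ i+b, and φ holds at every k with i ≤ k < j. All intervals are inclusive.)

Does not hold

Need some j in [0,2] with ¬z, and ¬y at every k in [0,j-1].
  j=0: ¬z false.
  j=1: ¬z holds, but ¬y fails at k=0 → not this j.
  j=2: ¬z false.
No j in the window works → until fails.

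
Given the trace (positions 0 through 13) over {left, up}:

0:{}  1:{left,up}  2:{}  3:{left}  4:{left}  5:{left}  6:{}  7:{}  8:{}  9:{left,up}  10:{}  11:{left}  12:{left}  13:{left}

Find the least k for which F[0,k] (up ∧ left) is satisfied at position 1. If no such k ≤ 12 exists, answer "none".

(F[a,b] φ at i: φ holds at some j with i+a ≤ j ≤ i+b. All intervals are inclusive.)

Scan j = 1,2,… for (up ∧ left):
  j=1: holds
First hit at j=1, so smallest k = 1-1 = 0.

0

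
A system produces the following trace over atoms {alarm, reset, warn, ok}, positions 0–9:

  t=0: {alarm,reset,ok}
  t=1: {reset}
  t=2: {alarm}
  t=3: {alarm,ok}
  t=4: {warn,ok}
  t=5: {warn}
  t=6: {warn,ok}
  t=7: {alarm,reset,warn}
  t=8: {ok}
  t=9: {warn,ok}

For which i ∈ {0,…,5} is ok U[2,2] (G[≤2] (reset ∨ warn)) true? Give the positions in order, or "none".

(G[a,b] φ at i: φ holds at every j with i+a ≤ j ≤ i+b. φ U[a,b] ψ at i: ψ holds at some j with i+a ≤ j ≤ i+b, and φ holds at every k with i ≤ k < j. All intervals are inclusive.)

Evaluate at each i in [0,5]:
  i=0: ✗ (no rhs in [2,2])
  i=1: ✗ (no rhs in [3,3])
  i=2: ✗ (lhs fails at k=2 before rhs at j=4)
  i=3: ✓ (rhs at j=5; lhs holds on [3,4])
  i=4: ✗ (no rhs in [6,6])
  i=5: ✗ (no rhs in [7,7])

3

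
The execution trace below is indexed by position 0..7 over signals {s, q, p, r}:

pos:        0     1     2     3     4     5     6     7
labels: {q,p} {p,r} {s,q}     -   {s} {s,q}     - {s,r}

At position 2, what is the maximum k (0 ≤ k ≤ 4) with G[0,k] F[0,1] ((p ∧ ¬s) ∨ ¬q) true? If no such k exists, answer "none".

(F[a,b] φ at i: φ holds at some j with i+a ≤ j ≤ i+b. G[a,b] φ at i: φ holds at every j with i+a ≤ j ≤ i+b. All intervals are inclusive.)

F[0,1] ((p ∧ ¬s) ∨ ¬q) must hold from j=2 onward; find where it first fails.
  j=2: holds
  j=3: holds
  j=4: holds
  j=5: holds
  j=6: holds
Holds through j=6; largest k = 4.

4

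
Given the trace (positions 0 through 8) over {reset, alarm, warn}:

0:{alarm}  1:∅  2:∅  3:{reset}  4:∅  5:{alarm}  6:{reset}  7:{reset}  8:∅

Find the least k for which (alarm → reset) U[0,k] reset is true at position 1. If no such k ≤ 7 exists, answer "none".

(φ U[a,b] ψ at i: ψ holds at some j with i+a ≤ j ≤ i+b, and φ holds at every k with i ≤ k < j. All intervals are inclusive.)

2

Need earliest j ≥ 1 with reset, and (alarm → reset) at every k in [1,j-1].
  j=1: rhs fails.
  j=2: rhs fails.
  j=3: rhs holds; lhs holds on [1,2]. k = 2.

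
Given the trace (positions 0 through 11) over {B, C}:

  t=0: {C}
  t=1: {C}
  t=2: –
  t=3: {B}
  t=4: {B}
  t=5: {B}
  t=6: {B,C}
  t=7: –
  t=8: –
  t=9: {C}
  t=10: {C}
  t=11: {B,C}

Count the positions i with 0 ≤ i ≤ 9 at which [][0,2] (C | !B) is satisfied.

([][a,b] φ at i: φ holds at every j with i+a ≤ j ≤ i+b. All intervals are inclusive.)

Evaluate at each i in [0,9]:
  i=0: ✓ (all of [0,2])
  i=1: ✗ (fails at j=3)
  i=2: ✗ (fails at j=3)
  i=3: ✗ (fails at j=3)
  i=4: ✗ (fails at j=4)
  i=5: ✗ (fails at j=5)
  i=6: ✓ (all of [6,8])
  i=7: ✓ (all of [7,9])
  i=8: ✓ (all of [8,10])
  i=9: ✓ (all of [9,11])
Positions where it holds: {0, 6, 7, 8, 9} → 5.

5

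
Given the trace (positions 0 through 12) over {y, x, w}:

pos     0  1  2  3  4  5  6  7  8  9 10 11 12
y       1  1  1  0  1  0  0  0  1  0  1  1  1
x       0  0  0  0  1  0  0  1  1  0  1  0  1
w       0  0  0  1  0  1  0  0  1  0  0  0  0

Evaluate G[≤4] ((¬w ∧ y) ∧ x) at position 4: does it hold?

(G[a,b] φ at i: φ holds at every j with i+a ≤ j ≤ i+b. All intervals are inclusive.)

Check ((¬w ∧ y) ∧ x) at every j in [4,8]:
  j=4: true
  j=5: false
  j=6: false
  j=7: false
  j=8: false
Fails at j=5 → formula fails.

No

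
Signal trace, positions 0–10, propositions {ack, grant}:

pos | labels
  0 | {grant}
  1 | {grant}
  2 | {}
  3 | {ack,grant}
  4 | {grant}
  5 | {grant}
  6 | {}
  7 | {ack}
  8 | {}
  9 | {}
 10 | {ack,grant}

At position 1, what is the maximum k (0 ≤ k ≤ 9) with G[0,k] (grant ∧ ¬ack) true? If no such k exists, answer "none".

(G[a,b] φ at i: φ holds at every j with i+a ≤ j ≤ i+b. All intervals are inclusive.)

(grant ∧ ¬ack) must hold from j=1 onward; find where it first fails.
  j=1: holds
  j=2: fails
Holds on [1,1], so largest k = 0.

0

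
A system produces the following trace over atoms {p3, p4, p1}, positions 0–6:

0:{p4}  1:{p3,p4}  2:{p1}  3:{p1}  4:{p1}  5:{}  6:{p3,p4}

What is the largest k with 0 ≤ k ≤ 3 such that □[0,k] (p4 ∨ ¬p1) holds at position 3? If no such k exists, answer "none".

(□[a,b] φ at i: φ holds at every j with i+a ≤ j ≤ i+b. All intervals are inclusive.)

none

(p4 ∨ ¬p1) must hold from j=3 onward; find where it first fails.
  j=3: fails → no k works.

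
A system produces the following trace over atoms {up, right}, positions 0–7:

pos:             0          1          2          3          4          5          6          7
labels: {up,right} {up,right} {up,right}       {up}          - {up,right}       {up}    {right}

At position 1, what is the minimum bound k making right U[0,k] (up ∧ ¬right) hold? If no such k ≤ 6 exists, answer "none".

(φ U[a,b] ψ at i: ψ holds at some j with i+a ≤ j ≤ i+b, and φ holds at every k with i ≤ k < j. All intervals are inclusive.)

2

Need earliest j ≥ 1 with (up ∧ ¬right), and right at every k in [1,j-1].
  j=1: rhs fails.
  j=2: rhs fails.
  j=3: rhs holds; lhs holds on [1,2]. k = 2.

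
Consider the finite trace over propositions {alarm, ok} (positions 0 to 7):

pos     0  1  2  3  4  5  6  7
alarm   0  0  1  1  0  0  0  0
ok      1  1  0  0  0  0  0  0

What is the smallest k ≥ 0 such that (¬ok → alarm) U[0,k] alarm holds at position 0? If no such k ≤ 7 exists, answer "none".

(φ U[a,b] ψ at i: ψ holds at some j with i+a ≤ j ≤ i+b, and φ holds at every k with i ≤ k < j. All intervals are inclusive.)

Need earliest j ≥ 0 with alarm, and (¬ok → alarm) at every k in [0,j-1].
  j=0: rhs fails.
  j=1: rhs fails.
  j=2: rhs holds; lhs holds on [0,1]. k = 2.

2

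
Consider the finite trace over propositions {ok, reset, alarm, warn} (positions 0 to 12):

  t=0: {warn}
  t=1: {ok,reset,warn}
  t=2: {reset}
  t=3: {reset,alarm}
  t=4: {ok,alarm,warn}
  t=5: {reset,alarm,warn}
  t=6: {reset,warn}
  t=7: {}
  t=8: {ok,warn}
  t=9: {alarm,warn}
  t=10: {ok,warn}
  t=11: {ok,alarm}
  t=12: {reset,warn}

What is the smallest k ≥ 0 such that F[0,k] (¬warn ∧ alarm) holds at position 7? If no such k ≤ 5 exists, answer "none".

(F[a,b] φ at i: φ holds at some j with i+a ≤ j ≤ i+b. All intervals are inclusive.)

Scan j = 7,8,… for (¬warn ∧ alarm):
  j=7: fails
  j=8: fails
  j=9: fails
  j=10: fails
  j=11: holds
First hit at j=11, so smallest k = 11-7 = 4.

4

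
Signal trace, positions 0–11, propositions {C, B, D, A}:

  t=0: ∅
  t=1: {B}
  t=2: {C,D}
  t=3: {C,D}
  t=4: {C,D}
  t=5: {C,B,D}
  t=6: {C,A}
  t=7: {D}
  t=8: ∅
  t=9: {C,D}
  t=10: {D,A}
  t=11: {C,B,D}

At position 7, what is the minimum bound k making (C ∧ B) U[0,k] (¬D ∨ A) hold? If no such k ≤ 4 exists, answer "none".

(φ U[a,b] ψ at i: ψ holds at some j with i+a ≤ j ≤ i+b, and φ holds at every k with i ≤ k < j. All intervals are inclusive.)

Need earliest j ≥ 7 with (¬D ∨ A), and (C ∧ B) at every k in [7,j-1].
  j=7: rhs fails.
  j=8: rhs holds but lhs fails at k=7.
  j=9: rhs fails.
  j=10: rhs holds but lhs fails at k=7.
  j=11: rhs fails.
No witness within the range → none.

none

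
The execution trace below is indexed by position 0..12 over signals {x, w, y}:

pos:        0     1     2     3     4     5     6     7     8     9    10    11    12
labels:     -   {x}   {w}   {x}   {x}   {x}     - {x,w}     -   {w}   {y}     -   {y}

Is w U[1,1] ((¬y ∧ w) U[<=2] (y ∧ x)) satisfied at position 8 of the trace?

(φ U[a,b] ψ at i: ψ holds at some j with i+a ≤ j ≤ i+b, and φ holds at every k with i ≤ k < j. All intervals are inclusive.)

Need some j in [9,9] with ((¬y ∧ w) U[<=2] (y ∧ x)), and w at every k in [8,j-1].
  j=9: ((¬y ∧ w) U[<=2] (y ∧ x)) — fails.
No j in the window works → until fails.

Does not hold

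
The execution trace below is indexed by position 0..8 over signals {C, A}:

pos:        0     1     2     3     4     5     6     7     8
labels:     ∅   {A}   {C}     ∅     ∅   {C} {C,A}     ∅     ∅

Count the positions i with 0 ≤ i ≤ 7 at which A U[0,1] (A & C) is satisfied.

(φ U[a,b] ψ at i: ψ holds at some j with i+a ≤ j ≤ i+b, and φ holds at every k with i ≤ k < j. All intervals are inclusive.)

Evaluate at each i in [0,7]:
  i=0: ✗ (no rhs in [0,1])
  i=1: ✗ (no rhs in [1,2])
  i=2: ✗ (no rhs in [2,3])
  i=3: ✗ (no rhs in [3,4])
  i=4: ✗ (no rhs in [4,5])
  i=5: ✗ (lhs fails at k=5 before rhs at j=6)
  i=6: ✓ (rhs at j=6)
  i=7: ✗ (no rhs in [7,8])
Positions where it holds: {6} → 1.

1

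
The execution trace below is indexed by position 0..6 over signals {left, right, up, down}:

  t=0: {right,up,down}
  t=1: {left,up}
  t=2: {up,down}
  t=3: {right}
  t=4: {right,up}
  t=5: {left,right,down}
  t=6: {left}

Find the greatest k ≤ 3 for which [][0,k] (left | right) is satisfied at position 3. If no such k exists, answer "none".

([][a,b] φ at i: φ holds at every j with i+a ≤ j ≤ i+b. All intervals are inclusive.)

(left | right) must hold from j=3 onward; find where it first fails.
  j=3: holds
  j=4: holds
  j=5: holds
  j=6: holds
Holds through j=6; largest k = 3.

3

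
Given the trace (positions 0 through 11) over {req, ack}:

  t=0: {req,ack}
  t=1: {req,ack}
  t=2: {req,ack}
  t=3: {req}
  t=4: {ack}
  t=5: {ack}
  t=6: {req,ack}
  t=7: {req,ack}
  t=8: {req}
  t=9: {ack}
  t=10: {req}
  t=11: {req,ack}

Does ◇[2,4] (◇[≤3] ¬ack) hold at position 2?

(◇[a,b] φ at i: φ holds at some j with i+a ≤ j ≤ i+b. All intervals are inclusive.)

Check ◇[≤3] ¬ack at each j in [4,6]:
  j=4: fails (none in [4,7])
  j=5: holds (witness at 8)
  j=6: holds (witness at 8)
Found at j=5 → formula holds.

True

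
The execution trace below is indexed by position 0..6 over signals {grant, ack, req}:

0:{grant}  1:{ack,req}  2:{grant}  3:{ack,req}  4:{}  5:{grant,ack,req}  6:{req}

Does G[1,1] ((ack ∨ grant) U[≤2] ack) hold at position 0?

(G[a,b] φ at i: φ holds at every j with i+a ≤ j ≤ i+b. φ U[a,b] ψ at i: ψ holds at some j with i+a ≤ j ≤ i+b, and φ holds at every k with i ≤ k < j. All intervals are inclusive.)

Check ((ack ∨ grant) U[≤2] ack) at every j in [1,1]:
  j=1: holds
All positions satisfy it → formula holds.

Yes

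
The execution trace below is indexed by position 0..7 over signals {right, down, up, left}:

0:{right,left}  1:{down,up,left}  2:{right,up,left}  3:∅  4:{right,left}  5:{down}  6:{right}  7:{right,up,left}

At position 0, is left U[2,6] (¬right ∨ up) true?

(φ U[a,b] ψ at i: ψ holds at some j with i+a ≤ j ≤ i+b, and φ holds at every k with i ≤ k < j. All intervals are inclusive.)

Need some j in [2,6] with (¬right ∨ up), and left at every k in [0,j-1].
  j=2: (¬right ∨ up) holds; left holds at every k in [0,1] → satisfied.

Holds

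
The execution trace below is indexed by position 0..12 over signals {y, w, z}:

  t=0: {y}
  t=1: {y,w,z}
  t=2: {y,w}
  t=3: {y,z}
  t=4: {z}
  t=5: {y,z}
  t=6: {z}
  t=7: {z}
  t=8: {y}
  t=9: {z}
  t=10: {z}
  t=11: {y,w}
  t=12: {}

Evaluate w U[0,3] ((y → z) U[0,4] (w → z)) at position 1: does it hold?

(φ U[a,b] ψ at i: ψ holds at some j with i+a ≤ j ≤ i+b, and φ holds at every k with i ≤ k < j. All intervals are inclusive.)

Holds

Need some j in [1,4] with ((y → z) U[0,4] (w → z)), and w at every k in [1,j-1].
  j=1: ((y → z) U[0,4] (w → z)) holds; no prefix to check → satisfied.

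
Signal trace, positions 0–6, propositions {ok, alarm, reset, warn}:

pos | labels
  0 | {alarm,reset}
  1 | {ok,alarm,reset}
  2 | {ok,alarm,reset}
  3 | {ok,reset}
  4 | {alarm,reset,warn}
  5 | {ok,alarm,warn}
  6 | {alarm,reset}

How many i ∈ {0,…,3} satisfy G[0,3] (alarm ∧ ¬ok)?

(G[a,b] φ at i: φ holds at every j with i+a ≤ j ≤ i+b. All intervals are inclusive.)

Evaluate at each i in [0,3]:
  i=0: ✗ (fails at j=1)
  i=1: ✗ (fails at j=1)
  i=2: ✗ (fails at j=2)
  i=3: ✗ (fails at j=3)
Positions where it holds: {} → 0.

0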